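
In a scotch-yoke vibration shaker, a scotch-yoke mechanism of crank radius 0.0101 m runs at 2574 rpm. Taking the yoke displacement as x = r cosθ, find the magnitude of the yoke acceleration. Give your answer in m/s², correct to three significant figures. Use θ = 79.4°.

135

ω = 269.5 rad/s (from 2574 rpm).
x = r cosθ ⇒ ẍ = −rω² cosθ (ω constant).
|a| = rω²|cosθ| = 0.0101·(269.5)²·|cos 79.4°| = 134.99 m/s².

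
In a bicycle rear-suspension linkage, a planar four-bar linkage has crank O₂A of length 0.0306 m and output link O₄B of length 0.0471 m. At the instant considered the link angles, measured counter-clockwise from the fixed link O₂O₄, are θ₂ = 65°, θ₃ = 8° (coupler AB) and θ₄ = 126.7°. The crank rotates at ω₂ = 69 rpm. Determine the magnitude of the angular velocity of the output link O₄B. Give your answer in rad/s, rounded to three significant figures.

ω₂ = 7.226 rad/s (from 69 rpm).
Differentiating the loop-closure r₂e^{iθ₂}+r₃e^{iθ₃}=r₁+r₄e^{iθ₄} gives r₂ω₂e^{iθ₂}+r₃ω₃e^{iθ₃}=r₄ω₄e^{iθ₄}.
Eliminating the other unknown: ω₄ = r₂ω₂ sin(θ₂−θ₃) / [r₄ sin(θ₄−θ₃)].
Numerator sine = +0.83867; denominator sine = +0.87715.
Result = 0.0306·7.226·(+0.83867) / (0.0471·(+0.87715)) = +4.4885 rad/s; magnitude 4.4885 rad/s.

4.49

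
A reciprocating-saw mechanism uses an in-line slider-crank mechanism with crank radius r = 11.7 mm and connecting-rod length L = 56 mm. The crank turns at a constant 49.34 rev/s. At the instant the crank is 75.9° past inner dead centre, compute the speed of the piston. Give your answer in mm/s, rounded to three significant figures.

ω = 2π·49.3 = 310 rad/s
For an in-line slider-crank, x = r cosθ + √(L² − r² sin²θ), so v = −rω sinθ·[1 + r cosθ/√(L² − r² sin²θ)].
With r = 0.0117 m, L = 0.056 m, θ = 75.9°: √(L² − r² sin²θ) = 0.054838 m.
v = −0.0117·310·0.96987·[1 + 0.0117·0.24362/0.054838] = -3.7007 m/s.
|v| = 3.7007 m/s = 3700.7 mm/s.

3700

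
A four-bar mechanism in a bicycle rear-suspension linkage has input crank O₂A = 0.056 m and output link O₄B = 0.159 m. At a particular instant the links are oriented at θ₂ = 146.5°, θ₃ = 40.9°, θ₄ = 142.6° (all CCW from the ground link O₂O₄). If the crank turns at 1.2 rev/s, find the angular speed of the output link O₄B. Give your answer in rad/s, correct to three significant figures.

ω₂ = 7.54 rad/s (from 1.2 rev/s).
Differentiating the loop-closure r₂e^{iθ₂}+r₃e^{iθ₃}=r₁+r₄e^{iθ₄} gives r₂ω₂e^{iθ₂}+r₃ω₃e^{iθ₃}=r₄ω₄e^{iθ₄}.
Eliminating the other unknown: ω₄ = r₂ω₂ sin(θ₂−θ₃) / [r₄ sin(θ₄−θ₃)].
Numerator sine = +0.96316; denominator sine = +0.97922.
Result = 0.056·7.54·(+0.96316) / (0.159·(+0.97922)) = +2.612 rad/s; magnitude 2.612 rad/s.

2.61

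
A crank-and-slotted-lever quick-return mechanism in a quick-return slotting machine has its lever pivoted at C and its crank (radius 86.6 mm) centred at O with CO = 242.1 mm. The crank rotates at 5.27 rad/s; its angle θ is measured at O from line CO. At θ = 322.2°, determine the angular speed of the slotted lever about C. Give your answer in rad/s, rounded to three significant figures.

1.28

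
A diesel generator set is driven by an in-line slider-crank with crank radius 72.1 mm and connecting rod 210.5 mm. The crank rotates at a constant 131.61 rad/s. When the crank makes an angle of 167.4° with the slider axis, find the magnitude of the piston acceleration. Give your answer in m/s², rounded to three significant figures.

828

ω = 131.6 rad/s
x(θ) = r cosθ + √(L² − r² sin²θ); with ω constant, a = ω²·d²x/dθ².
d²x/dθ² = −r cosθ − r²(cos2θ)/√u − r⁴ sin²2θ/(4u^{3/2}),  u = L² − r² sin²θ = 0.0440629 m².
Substituting r = 0.0721 m, L = 0.2105 m, θ = 167.4°: d²x/dθ² = +0.047823 m.
a = ω²·d²x/dθ² = (131.6)²·(+0.047823) = +828.36 m/s²;  |a| = 828.36 m/s².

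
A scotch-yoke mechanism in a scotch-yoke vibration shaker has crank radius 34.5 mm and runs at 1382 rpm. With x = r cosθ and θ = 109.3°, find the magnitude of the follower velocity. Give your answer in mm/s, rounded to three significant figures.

4710

ω = 144.7 rad/s (from 1382 rpm).
x = r cosθ ⇒ ẋ = −rω sinθ.
|v| = rω|sinθ| = 0.0345·144.7·|sin 109.3°| = 4.7123 m/s = 4712.3 mm/s.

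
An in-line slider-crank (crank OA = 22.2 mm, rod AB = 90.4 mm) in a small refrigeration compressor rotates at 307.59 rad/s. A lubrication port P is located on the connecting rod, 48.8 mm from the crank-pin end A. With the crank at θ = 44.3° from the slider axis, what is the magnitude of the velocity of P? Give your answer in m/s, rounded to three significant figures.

ω = 307.6 rad/s.  Crank-pin speed |V_A| = rω = 6.8285 m/s, perpendicular to OA.
Rod angle: sinφ = −(r/L) sinθ ⇒ φ = -9.876°; ω_rod = −rω cosθ/√(L²−r²sin²θ) = -54.874 rad/s.
V_P = V_A + ω_rod × AP, with AP = 0.0488 m along the rod.
Components: V_Px = −rω sinθ − a·ω_rod·sinφ = -5.2284 m/s;  V_Py = rω cosθ + a·ω_rod·cosφ = +2.2489 m/s.
|V_P| = √(V_Px² + V_Py²) = 5.6916 m/s.

5.69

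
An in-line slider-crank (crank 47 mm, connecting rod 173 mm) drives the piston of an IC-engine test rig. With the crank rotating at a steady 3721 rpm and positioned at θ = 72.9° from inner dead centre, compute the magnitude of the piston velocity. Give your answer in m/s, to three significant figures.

ω = 2π·3721/60 = 389.7 rad/s
For an in-line slider-crank, x = r cosθ + √(L² − r² sin²θ), so v = −rω sinθ·[1 + r cosθ/√(L² − r² sin²θ)].
With r = 0.047 m, L = 0.173 m, θ = 72.9°: √(L² − r² sin²θ) = 0.16707 m.
v = −0.047·389.7·0.95579·[1 + 0.047·0.29404/0.16707] = -18.953 m/s.
|v| = 18.953 m/s.

19.0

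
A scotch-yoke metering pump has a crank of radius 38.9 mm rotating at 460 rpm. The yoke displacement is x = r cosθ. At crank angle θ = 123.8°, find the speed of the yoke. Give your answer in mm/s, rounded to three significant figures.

ω = 48.17 rad/s (from 460 rpm).
x = r cosθ ⇒ ẋ = −rω sinθ.
|v| = rω|sinθ| = 0.0389·48.17·|sin 123.8°| = 1.5571 m/s = 1557.1 mm/s.

1560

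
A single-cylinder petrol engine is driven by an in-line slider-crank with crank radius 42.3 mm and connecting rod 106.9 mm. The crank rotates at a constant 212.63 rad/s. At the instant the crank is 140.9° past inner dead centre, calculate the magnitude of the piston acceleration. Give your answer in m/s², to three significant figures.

1290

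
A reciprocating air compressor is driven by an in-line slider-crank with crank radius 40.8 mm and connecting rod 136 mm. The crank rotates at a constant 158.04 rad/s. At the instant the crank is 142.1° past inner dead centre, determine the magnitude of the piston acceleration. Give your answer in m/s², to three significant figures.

721

ω = 158 rad/s
x(θ) = r cosθ + √(L² − r² sin²θ); with ω constant, a = ω²·d²x/dθ².
d²x/dθ² = −r cosθ − r²(cos2θ)/√u − r⁴ sin²2θ/(4u^{3/2}),  u = L² − r² sin²θ = 0.0178679 m².
Substituting r = 0.0408 m, L = 0.136 m, θ = 142.1°: d²x/dθ² = +0.028867 m.
a = ω²·d²x/dθ² = (158)²·(+0.028867) = +721 m/s²;  |a| = 721 m/s².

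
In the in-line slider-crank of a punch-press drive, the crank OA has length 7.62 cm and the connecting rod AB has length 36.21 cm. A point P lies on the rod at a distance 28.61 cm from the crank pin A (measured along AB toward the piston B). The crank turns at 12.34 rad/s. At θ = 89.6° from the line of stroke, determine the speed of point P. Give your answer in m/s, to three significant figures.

0.941

ω = 12.34 rad/s.  Crank-pin speed |V_A| = rω = 0.94031 m/s, perpendicular to OA.
Rod angle: sinφ = −(r/L) sinθ ⇒ φ = -12.148°; ω_rod = −rω cosθ/√(L²−r²sin²θ) = -0.018544 rad/s.
V_P = V_A + ω_rod × AP, with AP = 0.2861 m along the rod.
Components: V_Px = −rω sinθ − a·ω_rod·sinφ = -0.9414 m/s;  V_Py = rω cosθ + a·ω_rod·cosφ = +0.0013778 m/s.
|V_P| = √(V_Px² + V_Py²) = 0.9414 m/s.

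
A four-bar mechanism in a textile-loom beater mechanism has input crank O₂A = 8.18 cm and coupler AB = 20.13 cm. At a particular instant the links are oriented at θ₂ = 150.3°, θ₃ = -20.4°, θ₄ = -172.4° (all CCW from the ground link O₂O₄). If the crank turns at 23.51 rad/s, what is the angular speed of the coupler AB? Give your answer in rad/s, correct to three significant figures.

12.3

ω₂ = 23.51 rad/s
Differentiating the loop-closure r₂e^{iθ₂}+r₃e^{iθ₃}=r₁+r₄e^{iθ₄} gives r₂ω₂e^{iθ₂}+r₃ω₃e^{iθ₃}=r₄ω₄e^{iθ₄}.
Eliminating the other unknown: ω₃ = r₂ω₂ sin(θ₄−θ₂) / [r₃ sin(θ₃−θ₄)].
Numerator sine = +0.60599; denominator sine = +0.46947.
Result = 0.0818·23.51·(+0.60599) / (0.2013·(+0.46947)) = +12.332 rad/s; magnitude 12.332 rad/s.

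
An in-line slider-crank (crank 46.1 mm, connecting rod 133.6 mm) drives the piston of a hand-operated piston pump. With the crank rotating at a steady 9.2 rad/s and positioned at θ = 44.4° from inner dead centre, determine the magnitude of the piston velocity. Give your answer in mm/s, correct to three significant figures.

372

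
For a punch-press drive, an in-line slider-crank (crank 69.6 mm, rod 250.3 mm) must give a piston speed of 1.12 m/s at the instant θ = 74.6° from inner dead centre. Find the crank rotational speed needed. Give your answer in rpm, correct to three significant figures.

For an in-line slider-crank, |v_piston| = rω|sinθ|·[1 + r cosθ/√(L² − r² sin²θ)].
With r = 0.0696 m, L = 0.2503 m, θ = 74.6°: the bracketed kinematic factor |dx/dθ| = 0.072244 m.
ω = v/|dx/dθ| = 1.12/0.072244 = 15.503 rad/s.
N = 60ω/(2π) = 148.04 rpm.

148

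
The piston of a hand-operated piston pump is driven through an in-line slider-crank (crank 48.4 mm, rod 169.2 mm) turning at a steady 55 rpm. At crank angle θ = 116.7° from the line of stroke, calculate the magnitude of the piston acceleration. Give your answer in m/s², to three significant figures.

ω = 2π·55/60 = 5.76 rad/s
x(θ) = r cosθ + √(L² − r² sin²θ); with ω constant, a = ω²·d²x/dθ².
d²x/dθ² = −r cosθ − r²(cos2θ)/√u − r⁴ sin²2θ/(4u^{3/2}),  u = L² − r² sin²θ = 0.026759 m².
Substituting r = 0.0484 m, L = 0.1692 m, θ = 116.7°: d²x/dθ² = +0.030083 m.
a = ω²·d²x/dθ² = (5.76)²·(+0.030083) = +0.99795 m/s²;  |a| = 0.99795 m/s².

0.998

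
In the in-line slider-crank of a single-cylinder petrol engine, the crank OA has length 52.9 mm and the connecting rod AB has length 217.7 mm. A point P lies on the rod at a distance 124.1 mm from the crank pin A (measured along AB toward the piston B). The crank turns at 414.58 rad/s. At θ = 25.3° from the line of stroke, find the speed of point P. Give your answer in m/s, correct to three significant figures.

13.6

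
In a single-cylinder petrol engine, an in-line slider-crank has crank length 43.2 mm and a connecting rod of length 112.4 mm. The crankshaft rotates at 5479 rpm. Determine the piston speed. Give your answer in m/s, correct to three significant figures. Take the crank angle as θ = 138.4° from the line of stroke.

11.6

ω = 2π·5479/60 = 573.8 rad/s
For an in-line slider-crank, x = r cosθ + √(L² − r² sin²θ), so v = −rω sinθ·[1 + r cosθ/√(L² − r² sin²θ)].
With r = 0.0432 m, L = 0.1124 m, θ = 138.4°: √(L² − r² sin²θ) = 0.10868 m.
v = −0.0432·573.8·0.66393·[1 + 0.0432·-0.74780/0.10868] = -11.565 m/s.
|v| = 11.565 m/s.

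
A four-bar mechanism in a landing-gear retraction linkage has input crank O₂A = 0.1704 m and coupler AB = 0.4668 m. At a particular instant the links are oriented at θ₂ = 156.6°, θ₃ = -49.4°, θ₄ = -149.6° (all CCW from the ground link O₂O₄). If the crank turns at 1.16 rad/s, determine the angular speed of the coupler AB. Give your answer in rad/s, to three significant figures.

ω₂ = 1.16 rad/s
Differentiating the loop-closure r₂e^{iθ₂}+r₃e^{iθ₃}=r₁+r₄e^{iθ₄} gives r₂ω₂e^{iθ₂}+r₃ω₃e^{iθ₃}=r₄ω₄e^{iθ₄}.
Eliminating the other unknown: ω₃ = r₂ω₂ sin(θ₄−θ₂) / [r₃ sin(θ₃−θ₄)].
Numerator sine = +0.80696; denominator sine = +0.98420.
Result = 0.1704·1.16·(+0.80696) / (0.4668·(+0.98420)) = +0.34719 rad/s; magnitude 0.34719 rad/s.

0.347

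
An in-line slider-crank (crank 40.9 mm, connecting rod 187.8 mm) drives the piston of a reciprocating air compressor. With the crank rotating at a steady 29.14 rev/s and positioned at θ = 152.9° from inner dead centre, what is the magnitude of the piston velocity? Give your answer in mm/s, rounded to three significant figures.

ω = 2π·29.1 = 183.1 rad/s
For an in-line slider-crank, x = r cosθ + √(L² − r² sin²θ), so v = −rω sinθ·[1 + r cosθ/√(L² − r² sin²θ)].
With r = 0.0409 m, L = 0.1878 m, θ = 152.9°: √(L² − r² sin²θ) = 0.18687 m.
v = −0.0409·183.1·0.45554·[1 + 0.0409·-0.89021/0.18687] = -2.7467 m/s.
|v| = 2.7467 m/s = 2746.7 mm/s.

2750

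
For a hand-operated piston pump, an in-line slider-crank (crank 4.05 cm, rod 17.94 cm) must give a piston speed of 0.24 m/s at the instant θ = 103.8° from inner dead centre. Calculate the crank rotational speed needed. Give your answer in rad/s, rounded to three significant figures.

6.46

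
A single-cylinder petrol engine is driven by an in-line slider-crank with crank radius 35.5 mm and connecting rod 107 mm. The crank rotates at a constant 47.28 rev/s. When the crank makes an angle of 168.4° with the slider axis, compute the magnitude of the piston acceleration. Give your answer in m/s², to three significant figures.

ω = 2π·47.3 = 297.1 rad/s
x(θ) = r cosθ + √(L² − r² sin²θ); with ω constant, a = ω²·d²x/dθ².
d²x/dθ² = −r cosθ − r²(cos2θ)/√u − r⁴ sin²2θ/(4u^{3/2}),  u = L² − r² sin²θ = 0.011398 m².
Substituting r = 0.0355 m, L = 0.107 m, θ = 168.4°: d²x/dθ² = +0.023875 m.
a = ω²·d²x/dθ² = (297.1)²·(+0.023875) = +2106.9 m/s²;  |a| = 2106.9 m/s².

2110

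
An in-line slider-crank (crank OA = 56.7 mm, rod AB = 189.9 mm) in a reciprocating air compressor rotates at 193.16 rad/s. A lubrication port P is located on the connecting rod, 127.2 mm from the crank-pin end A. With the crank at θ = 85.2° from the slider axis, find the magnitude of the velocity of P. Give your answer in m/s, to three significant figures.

ω = 193.2 rad/s.  Crank-pin speed |V_A| = rω = 10.952 m/s, perpendicular to OA.
Rod angle: sinφ = −(r/L) sinθ ⇒ φ = -17.309°; ω_rod = −rω cosθ/√(L²−r²sin²θ) = -5.0549 rad/s.
V_P = V_A + ω_rod × AP, with AP = 0.1272 m along the rod.
Components: V_Px = −rω sinθ − a·ω_rod·sinφ = -11.105 m/s;  V_Py = rω cosθ + a·ω_rod·cosφ = +0.30259 m/s.
|V_P| = √(V_Px² + V_Py²) = 11.109 m/s.

11.1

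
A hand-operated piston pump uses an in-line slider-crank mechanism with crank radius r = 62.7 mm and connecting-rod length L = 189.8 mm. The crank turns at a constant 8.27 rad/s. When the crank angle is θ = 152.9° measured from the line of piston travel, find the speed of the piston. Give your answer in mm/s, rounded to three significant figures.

ω = 8.27 rad/s
For an in-line slider-crank, x = r cosθ + √(L² − r² sin²θ), so v = −rω sinθ·[1 + r cosθ/√(L² − r² sin²θ)].
With r = 0.0627 m, L = 0.1898 m, θ = 152.9°: √(L² − r² sin²θ) = 0.18764 m.
v = −0.0627·8.27·0.45554·[1 + 0.0627·-0.89021/0.18764] = -0.16595 m/s.
|v| = 0.16595 m/s = 165.95 mm/s.

166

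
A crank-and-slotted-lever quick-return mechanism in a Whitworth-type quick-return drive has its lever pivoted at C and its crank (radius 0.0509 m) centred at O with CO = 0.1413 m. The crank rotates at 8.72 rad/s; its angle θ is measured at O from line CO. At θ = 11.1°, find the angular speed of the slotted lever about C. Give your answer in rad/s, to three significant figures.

2.29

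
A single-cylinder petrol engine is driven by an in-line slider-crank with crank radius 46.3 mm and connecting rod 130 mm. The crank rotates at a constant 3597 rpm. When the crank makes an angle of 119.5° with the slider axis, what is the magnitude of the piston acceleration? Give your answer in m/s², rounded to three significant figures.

ω = 2π·3597/60 = 376.7 rad/s
x(θ) = r cosθ + √(L² − r² sin²θ); with ω constant, a = ω²·d²x/dθ².
d²x/dθ² = −r cosθ − r²(cos2θ)/√u − r⁴ sin²2θ/(4u^{3/2}),  u = L² − r² sin²θ = 0.0152761 m².
Substituting r = 0.0463 m, L = 0.13 m, θ = 119.5°: d²x/dθ² = +0.031285 m.
a = ω²·d²x/dθ² = (376.7)²·(+0.031285) = +4438.9 m/s²;  |a| = 4438.9 m/s².

4440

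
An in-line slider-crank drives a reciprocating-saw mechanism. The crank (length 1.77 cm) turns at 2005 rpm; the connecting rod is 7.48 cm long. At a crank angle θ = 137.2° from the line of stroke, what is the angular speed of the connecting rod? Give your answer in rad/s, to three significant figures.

ω = 210 rad/s (converted from 2005 rpm).
The rod makes angle φ with the slider axis where L sinφ = r sinθ; differentiating, L cosφ·φ̇ = r ω cosθ.
L cosφ = √(L² − r² sin²θ) = 0.073827 m.
|ω_rod| = r ω |cosθ| / √(L² − r² sin²θ) = 0.0177·210·0.73373/0.073827 = 36.935 rad/s.

36.9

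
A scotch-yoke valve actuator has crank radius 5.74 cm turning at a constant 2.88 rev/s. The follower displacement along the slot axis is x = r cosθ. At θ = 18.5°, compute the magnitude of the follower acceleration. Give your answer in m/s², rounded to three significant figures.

17.8

ω = 18.1 rad/s (from 2.88 rev/s).
x = r cosθ ⇒ ẍ = −rω² cosθ (ω constant).
|a| = rω²|cosθ| = 0.0574·(18.1)²·|cos 18.5°| = 17.824 m/s².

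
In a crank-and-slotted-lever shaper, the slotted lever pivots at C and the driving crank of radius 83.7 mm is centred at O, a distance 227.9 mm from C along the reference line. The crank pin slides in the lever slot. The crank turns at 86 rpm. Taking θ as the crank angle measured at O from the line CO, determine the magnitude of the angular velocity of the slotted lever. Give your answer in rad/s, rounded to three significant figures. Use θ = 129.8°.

1.36

ω = 9.006 rad/s (from 86 rpm).
Crank pin A relative to C: A = (d + r cosθ, r sinθ); lever angle φ = atan2(r sinθ, d + r cosθ).
Differentiating tanφ: φ̇ = rω(d cosθ + r)/(d² + r² + 2dr cosθ).
d² + r² + 2dr cosθ = |CA|² = 0.0345236 m²;  d cosθ + r = -0.062181 m.
|ω_lever| = |0.0837·9.006·-0.062181| / 0.0345236 = 1.3577 rad/s.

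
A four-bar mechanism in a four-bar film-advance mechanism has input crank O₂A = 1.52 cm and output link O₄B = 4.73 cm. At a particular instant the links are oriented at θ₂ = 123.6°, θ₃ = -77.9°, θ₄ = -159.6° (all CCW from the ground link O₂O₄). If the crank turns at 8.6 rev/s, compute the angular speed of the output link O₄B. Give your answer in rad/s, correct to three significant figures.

ω₂ = 54.04 rad/s (from 8.6 rev/s).
Differentiating the loop-closure r₂e^{iθ₂}+r₃e^{iθ₃}=r₁+r₄e^{iθ₄} gives r₂ω₂e^{iθ₂}+r₃ω₃e^{iθ₃}=r₄ω₄e^{iθ₄}.
Eliminating the other unknown: ω₄ = r₂ω₂ sin(θ₂−θ₃) / [r₄ sin(θ₄−θ₃)].
Numerator sine = -0.36650; denominator sine = -0.98953.
Result = 0.0152·54.04·(-0.36650) / (0.0473·(-0.98953)) = +6.4315 rad/s; magnitude 6.4315 rad/s.

6.43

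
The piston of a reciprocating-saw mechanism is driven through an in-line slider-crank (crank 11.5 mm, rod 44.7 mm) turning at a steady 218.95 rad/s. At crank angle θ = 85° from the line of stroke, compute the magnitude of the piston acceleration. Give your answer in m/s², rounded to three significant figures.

ω = 218.9 rad/s
x(θ) = r cosθ + √(L² − r² sin²θ); with ω constant, a = ω²·d²x/dθ².
d²x/dθ² = −r cosθ − r²(cos2θ)/√u − r⁴ sin²2θ/(4u^{3/2}),  u = L² − r² sin²θ = 0.00186684 m².
Substituting r = 0.0115 m, L = 0.0447 m, θ = 85°: d²x/dθ² = +0.0020104 m.
a = ω²·d²x/dθ² = (218.9)²·(+0.0020104) = +96.378 m/s²;  |a| = 96.378 m/s².

96.4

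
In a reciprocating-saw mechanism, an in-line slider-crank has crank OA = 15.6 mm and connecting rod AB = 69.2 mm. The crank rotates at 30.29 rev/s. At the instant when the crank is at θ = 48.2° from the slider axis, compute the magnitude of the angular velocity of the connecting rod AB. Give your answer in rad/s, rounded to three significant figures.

ω = 190.3 rad/s (converted from 30.29 rev/s).
The rod makes angle φ with the slider axis where L sinφ = r sinθ; differentiating, L cosφ·φ̇ = r ω cosθ.
L cosφ = √(L² − r² sin²θ) = 0.068216 m.
|ω_rod| = r ω |cosθ| / √(L² − r² sin²θ) = 0.0156·190.3·0.66653/0.068216 = 29.009 rad/s.

29.0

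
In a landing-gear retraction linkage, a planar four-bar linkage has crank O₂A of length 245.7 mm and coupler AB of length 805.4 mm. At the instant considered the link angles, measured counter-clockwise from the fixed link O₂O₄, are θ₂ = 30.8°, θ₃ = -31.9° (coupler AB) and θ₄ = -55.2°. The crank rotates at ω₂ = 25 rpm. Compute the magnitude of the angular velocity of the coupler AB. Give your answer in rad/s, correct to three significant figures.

2.01

ω₂ = 2.618 rad/s (from 25 rpm).
Differentiating the loop-closure r₂e^{iθ₂}+r₃e^{iθ₃}=r₁+r₄e^{iθ₄} gives r₂ω₂e^{iθ₂}+r₃ω₃e^{iθ₃}=r₄ω₄e^{iθ₄}.
Eliminating the other unknown: ω₃ = r₂ω₂ sin(θ₄−θ₂) / [r₃ sin(θ₃−θ₄)].
Numerator sine = -0.99756; denominator sine = +0.39555.
Result = 0.2457·2.618·(-0.99756) / (0.8054·(+0.39555)) = -2.0142 rad/s; magnitude 2.0142 rad/s.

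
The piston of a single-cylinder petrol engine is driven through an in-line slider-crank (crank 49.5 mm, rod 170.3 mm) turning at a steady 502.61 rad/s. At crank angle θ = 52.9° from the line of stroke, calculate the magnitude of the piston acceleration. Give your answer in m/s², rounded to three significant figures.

ω = 502.6 rad/s
x(θ) = r cosθ + √(L² − r² sin²θ); with ω constant, a = ω²·d²x/dθ².
d²x/dθ² = −r cosθ − r²(cos2θ)/√u − r⁴ sin²2θ/(4u^{3/2}),  u = L² − r² sin²θ = 0.0274434 m².
Substituting r = 0.0495 m, L = 0.1703 m, θ = 52.9°: d²x/dθ² = -0.026137 m.
a = ω²·d²x/dθ² = (502.6)²·(-0.026137) = -6602.7 m/s²;  |a| = 6602.7 m/s².

6600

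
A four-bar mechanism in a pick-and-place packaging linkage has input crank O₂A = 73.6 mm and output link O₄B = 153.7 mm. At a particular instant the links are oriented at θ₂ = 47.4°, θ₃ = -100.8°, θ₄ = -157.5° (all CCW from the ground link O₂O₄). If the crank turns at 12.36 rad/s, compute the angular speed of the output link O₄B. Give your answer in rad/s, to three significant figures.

3.73

ω₂ = 12.36 rad/s
Differentiating the loop-closure r₂e^{iθ₂}+r₃e^{iθ₃}=r₁+r₄e^{iθ₄} gives r₂ω₂e^{iθ₂}+r₃ω₃e^{iθ₃}=r₄ω₄e^{iθ₄}.
Eliminating the other unknown: ω₄ = r₂ω₂ sin(θ₂−θ₃) / [r₄ sin(θ₄−θ₃)].
Numerator sine = +0.52696; denominator sine = -0.83581.
Result = 0.0736·12.36·(+0.52696) / (0.1537·(-0.83581)) = -3.7316 rad/s; magnitude 3.7316 rad/s.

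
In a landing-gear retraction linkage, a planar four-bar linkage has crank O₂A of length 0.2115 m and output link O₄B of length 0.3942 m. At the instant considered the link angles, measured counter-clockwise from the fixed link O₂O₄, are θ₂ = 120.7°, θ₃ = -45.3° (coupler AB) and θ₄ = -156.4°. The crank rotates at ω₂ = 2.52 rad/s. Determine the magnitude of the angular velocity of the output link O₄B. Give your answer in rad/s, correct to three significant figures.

ω₂ = 2.52 rad/s
Differentiating the loop-closure r₂e^{iθ₂}+r₃e^{iθ₃}=r₁+r₄e^{iθ₄} gives r₂ω₂e^{iθ₂}+r₃ω₃e^{iθ₃}=r₄ω₄e^{iθ₄}.
Eliminating the other unknown: ω₄ = r₂ω₂ sin(θ₂−θ₃) / [r₄ sin(θ₄−θ₃)].
Numerator sine = +0.24192; denominator sine = -0.93295.
Result = 0.2115·2.52·(+0.24192) / (0.3942·(-0.93295)) = -0.3506 rad/s; magnitude 0.3506 rad/s.

0.351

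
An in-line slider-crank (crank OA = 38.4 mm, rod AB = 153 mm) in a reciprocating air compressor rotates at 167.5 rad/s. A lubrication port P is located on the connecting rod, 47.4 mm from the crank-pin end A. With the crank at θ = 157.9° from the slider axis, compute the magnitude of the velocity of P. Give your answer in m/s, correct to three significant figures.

ω = 167.5 rad/s.  Crank-pin speed |V_A| = rω = 6.432 m/s, perpendicular to OA.
Rod angle: sinφ = −(r/L) sinθ ⇒ φ = -5.418°; ω_rod = −rω cosθ/√(L²−r²sin²θ) = +39.125 rad/s.
V_P = V_A + ω_rod × AP, with AP = 0.0474 m along the rod.
Components: V_Px = −rω sinθ − a·ω_rod·sinφ = -2.2448 m/s;  V_Py = rω cosθ + a·ω_rod·cosφ = -4.1132 m/s.
|V_P| = √(V_Px² + V_Py²) = 4.6858 m/s.

4.69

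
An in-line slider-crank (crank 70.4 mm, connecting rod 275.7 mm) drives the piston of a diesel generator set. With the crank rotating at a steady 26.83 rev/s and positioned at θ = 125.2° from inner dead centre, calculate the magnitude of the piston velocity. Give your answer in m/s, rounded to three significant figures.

8.24

ω = 2π·26.8 = 168.6 rad/s
For an in-line slider-crank, x = r cosθ + √(L² − r² sin²θ), so v = −rω sinθ·[1 + r cosθ/√(L² − r² sin²θ)].
With r = 0.0704 m, L = 0.2757 m, θ = 125.2°: √(L² − r² sin²θ) = 0.26963 m.
v = −0.0704·168.6·0.81714·[1 + 0.0704·-0.57643/0.26963] = -8.2382 m/s.
|v| = 8.2382 m/s.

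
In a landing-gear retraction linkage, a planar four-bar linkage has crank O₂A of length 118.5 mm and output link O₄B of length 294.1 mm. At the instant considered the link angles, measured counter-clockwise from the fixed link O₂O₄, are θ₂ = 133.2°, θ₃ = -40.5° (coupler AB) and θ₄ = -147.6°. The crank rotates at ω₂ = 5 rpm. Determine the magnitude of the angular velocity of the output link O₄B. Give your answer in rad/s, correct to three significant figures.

0.0242

ω₂ = 0.5236 rad/s (from 5 rpm).
Differentiating the loop-closure r₂e^{iθ₂}+r₃e^{iθ₃}=r₁+r₄e^{iθ₄} gives r₂ω₂e^{iθ₂}+r₃ω₃e^{iθ₃}=r₄ω₄e^{iθ₄}.
Eliminating the other unknown: ω₄ = r₂ω₂ sin(θ₂−θ₃) / [r₄ sin(θ₄−θ₃)].
Numerator sine = +0.10973; denominator sine = -0.95579.
Result = 0.1185·0.5236·(+0.10973) / (0.2941·(-0.95579)) = -0.024221 rad/s; magnitude 0.024221 rad/s.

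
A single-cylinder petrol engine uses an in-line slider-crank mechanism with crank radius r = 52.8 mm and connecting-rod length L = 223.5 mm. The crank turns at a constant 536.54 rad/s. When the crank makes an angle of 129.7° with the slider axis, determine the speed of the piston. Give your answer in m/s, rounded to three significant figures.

ω = 536.5 rad/s
For an in-line slider-crank, x = r cosθ + √(L² − r² sin²θ), so v = −rω sinθ·[1 + r cosθ/√(L² − r² sin²θ)].
With r = 0.0528 m, L = 0.2235 m, θ = 129.7°: √(L² − r² sin²θ) = 0.21978 m.
v = −0.0528·536.5·0.76940·[1 + 0.0528·-0.63877/0.21978] = -18.452 m/s.
|v| = 18.452 m/s.

18.5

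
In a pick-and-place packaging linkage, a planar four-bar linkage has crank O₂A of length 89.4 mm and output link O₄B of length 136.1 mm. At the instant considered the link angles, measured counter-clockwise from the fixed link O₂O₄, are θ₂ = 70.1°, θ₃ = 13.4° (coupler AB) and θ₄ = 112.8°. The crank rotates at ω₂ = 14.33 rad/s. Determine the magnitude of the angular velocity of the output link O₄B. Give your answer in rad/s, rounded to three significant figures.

ω₂ = 14.33 rad/s
Differentiating the loop-closure r₂e^{iθ₂}+r₃e^{iθ₃}=r₁+r₄e^{iθ₄} gives r₂ω₂e^{iθ₂}+r₃ω₃e^{iθ₃}=r₄ω₄e^{iθ₄}.
Eliminating the other unknown: ω₄ = r₂ω₂ sin(θ₂−θ₃) / [r₄ sin(θ₄−θ₃)].
Numerator sine = +0.83581; denominator sine = +0.98657.
Result = 0.0894·14.33·(+0.83581) / (0.1361·(+0.98657)) = +7.9745 rad/s; magnitude 7.9745 rad/s.

7.97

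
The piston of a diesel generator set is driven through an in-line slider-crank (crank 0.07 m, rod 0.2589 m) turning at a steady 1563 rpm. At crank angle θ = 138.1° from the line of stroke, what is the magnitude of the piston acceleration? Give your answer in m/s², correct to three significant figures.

ω = 2π·1563/60 = 163.7 rad/s
x(θ) = r cosθ + √(L² − r² sin²θ); with ω constant, a = ω²·d²x/dθ².
d²x/dθ² = −r cosθ − r²(cos2θ)/√u − r⁴ sin²2θ/(4u^{3/2}),  u = L² − r² sin²θ = 0.0648438 m².
Substituting r = 0.07 m, L = 0.2589 m, θ = 138.1°: d²x/dθ² = +0.049664 m.
a = ω²·d²x/dθ² = (163.7)²·(+0.049664) = +1330.5 m/s²;  |a| = 1330.5 m/s².

1330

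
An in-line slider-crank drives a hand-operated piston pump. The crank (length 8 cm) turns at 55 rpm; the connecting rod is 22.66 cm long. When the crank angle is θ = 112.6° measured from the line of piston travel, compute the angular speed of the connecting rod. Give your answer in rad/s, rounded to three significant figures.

0.827

ω = 5.76 rad/s (converted from 55 rpm).
The rod makes angle φ with the slider axis where L sinφ = r sinθ; differentiating, L cosφ·φ̇ = r ω cosθ.
L cosφ = √(L² − r² sin²θ) = 0.21423 m.
|ω_rod| = r ω |cosθ| / √(L² − r² sin²θ) = 0.08·5.76·0.38430/0.21423 = 0.82656 rad/s.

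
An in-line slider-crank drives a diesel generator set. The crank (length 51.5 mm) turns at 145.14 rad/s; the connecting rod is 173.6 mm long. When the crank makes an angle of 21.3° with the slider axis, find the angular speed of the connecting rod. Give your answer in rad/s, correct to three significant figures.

40.4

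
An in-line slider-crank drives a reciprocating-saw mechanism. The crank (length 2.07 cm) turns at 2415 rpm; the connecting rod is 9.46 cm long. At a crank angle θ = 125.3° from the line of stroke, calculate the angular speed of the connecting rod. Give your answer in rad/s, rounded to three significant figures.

ω = 252.9 rad/s (converted from 2415 rpm).
The rod makes angle φ with the slider axis where L sinφ = r sinθ; differentiating, L cosφ·φ̇ = r ω cosθ.
L cosφ = √(L² − r² sin²θ) = 0.093079 m.
|ω_rod| = r ω |cosθ| / √(L² − r² sin²θ) = 0.0207·252.9·0.57786/0.093079 = 32.5 rad/s.

32.5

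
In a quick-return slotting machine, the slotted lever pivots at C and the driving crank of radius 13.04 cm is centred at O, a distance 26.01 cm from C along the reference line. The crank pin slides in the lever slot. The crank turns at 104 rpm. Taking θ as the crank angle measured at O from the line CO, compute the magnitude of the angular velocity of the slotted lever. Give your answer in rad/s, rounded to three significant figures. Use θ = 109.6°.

0.990

ω = 10.89 rad/s (from 104 rpm).
Crank pin A relative to C: A = (d + r cosθ, r sinθ); lever angle φ = atan2(r sinθ, d + r cosθ).
Differentiating tanφ: φ̇ = rω(d cosθ + r)/(d² + r² + 2dr cosθ).
d² + r² + 2dr cosθ = |CA|² = 0.0619011 m²;  d cosθ + r = +0.043149 m.
|ω_lever| = |0.1304·10.89·+0.043149| / 0.0619011 = 0.98995 rad/s.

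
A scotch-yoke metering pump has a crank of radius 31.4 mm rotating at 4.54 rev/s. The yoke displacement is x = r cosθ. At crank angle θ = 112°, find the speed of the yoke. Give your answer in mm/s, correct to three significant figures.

ω = 28.53 rad/s (from 4.54 rev/s).
x = r cosθ ⇒ ẋ = −rω sinθ.
|v| = rω|sinθ| = 0.0314·28.53·|sin 112°| = 0.83048 m/s = 830.48 mm/s.

830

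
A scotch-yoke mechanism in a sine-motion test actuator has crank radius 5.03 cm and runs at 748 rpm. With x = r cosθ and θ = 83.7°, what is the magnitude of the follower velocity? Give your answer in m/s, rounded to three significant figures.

3.92

ω = 78.33 rad/s (from 748 rpm).
x = r cosθ ⇒ ẋ = −rω sinθ.
|v| = rω|sinθ| = 0.0503·78.33·|sin 83.7°| = 3.9162 m/s.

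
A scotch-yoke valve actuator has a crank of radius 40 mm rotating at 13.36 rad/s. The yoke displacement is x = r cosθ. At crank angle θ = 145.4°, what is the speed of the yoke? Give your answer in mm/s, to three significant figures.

303

ω = 13.36 rad/s
x = r cosθ ⇒ ẋ = −rω sinθ.
|v| = rω|sinθ| = 0.04·13.36·|sin 145.4°| = 0.30346 m/s = 303.46 mm/s.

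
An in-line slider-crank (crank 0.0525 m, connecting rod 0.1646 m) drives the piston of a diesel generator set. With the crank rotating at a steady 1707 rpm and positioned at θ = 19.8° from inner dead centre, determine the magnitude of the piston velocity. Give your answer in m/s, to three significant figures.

4.14

ω = 2π·1707/60 = 178.8 rad/s
For an in-line slider-crank, x = r cosθ + √(L² − r² sin²θ), so v = −rω sinθ·[1 + r cosθ/√(L² − r² sin²θ)].
With r = 0.0525 m, L = 0.1646 m, θ = 19.8°: √(L² − r² sin²θ) = 0.16364 m.
v = −0.0525·178.8·0.33874·[1 + 0.0525·0.94088/0.16364] = -4.1386 m/s.
|v| = 4.1386 m/s.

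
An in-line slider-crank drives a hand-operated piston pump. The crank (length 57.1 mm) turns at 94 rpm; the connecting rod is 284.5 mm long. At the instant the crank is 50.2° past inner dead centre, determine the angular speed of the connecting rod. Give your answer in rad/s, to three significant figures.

1.28

ω = 9.844 rad/s (converted from 94 rpm).
The rod makes angle φ with the slider axis where L sinφ = r sinθ; differentiating, L cosφ·φ̇ = r ω cosθ.
L cosφ = √(L² − r² sin²θ) = 0.2811 m.
|ω_rod| = r ω |cosθ| / √(L² − r² sin²θ) = 0.0571·9.844·0.64011/0.2811 = 1.2799 rad/s.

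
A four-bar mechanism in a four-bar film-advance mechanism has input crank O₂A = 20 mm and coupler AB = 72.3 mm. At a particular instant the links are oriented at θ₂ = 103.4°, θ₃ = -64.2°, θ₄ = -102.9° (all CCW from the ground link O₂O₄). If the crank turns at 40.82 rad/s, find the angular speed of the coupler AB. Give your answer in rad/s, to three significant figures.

ω₂ = 40.82 rad/s
Differentiating the loop-closure r₂e^{iθ₂}+r₃e^{iθ₃}=r₁+r₄e^{iθ₄} gives r₂ω₂e^{iθ₂}+r₃ω₃e^{iθ₃}=r₄ω₄e^{iθ₄}.
Eliminating the other unknown: ω₃ = r₂ω₂ sin(θ₄−θ₂) / [r₃ sin(θ₃−θ₄)].
Numerator sine = +0.44307; denominator sine = +0.62524.
Result = 0.02·40.82·(+0.44307) / (0.0723·(+0.62524)) = +8.0018 rad/s; magnitude 8.0018 rad/s.

8.00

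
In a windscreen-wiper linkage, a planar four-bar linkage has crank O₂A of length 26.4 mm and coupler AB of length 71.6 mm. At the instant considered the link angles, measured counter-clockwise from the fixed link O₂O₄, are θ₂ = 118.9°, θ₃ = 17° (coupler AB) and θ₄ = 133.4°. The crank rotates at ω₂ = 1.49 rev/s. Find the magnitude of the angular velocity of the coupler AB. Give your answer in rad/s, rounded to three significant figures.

ω₂ = 9.362 rad/s (from 1.49 rev/s).
Differentiating the loop-closure r₂e^{iθ₂}+r₃e^{iθ₃}=r₁+r₄e^{iθ₄} gives r₂ω₂e^{iθ₂}+r₃ω₃e^{iθ₃}=r₄ω₄e^{iθ₄}.
Eliminating the other unknown: ω₃ = r₂ω₂ sin(θ₄−θ₂) / [r₃ sin(θ₃−θ₄)].
Numerator sine = +0.25038; denominator sine = -0.89571.
Result = 0.0264·9.362·(+0.25038) / (0.0716·(-0.89571)) = -0.96491 rad/s; magnitude 0.96491 rad/s.

0.965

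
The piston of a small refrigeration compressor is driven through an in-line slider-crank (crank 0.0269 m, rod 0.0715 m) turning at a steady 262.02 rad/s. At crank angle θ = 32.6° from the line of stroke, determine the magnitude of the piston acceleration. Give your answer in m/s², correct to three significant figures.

ω = 262 rad/s
x(θ) = r cosθ + √(L² − r² sin²θ); with ω constant, a = ω²·d²x/dθ².
d²x/dθ² = −r cosθ − r²(cos2θ)/√u − r⁴ sin²2θ/(4u^{3/2}),  u = L² − r² sin²θ = 0.0049022 m².
Substituting r = 0.0269 m, L = 0.0715 m, θ = 32.6°: d²x/dθ² = -0.027311 m.
a = ω²·d²x/dθ² = (262)²·(-0.027311) = -1875 m/s²;  |a| = 1875 m/s².

1880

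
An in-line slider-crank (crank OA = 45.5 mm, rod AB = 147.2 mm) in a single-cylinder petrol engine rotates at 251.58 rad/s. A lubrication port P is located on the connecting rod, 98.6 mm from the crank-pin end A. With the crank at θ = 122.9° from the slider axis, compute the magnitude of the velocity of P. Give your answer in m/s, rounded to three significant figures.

8.74

ω = 251.6 rad/s.  Crank-pin speed |V_A| = rω = 11.447 m/s, perpendicular to OA.
Rod angle: sinφ = −(r/L) sinθ ⇒ φ = -15.042°; ω_rod = −rω cosθ/√(L²−r²sin²θ) = +43.738 rad/s.
V_P = V_A + ω_rod × AP, with AP = 0.0986 m along the rod.
Components: V_Px = −rω sinθ − a·ω_rod·sinφ = -8.4918 m/s;  V_Py = rω cosθ + a·ω_rod·cosφ = -2.0528 m/s.
|V_P| = √(V_Px² + V_Py²) = 8.7364 m/s.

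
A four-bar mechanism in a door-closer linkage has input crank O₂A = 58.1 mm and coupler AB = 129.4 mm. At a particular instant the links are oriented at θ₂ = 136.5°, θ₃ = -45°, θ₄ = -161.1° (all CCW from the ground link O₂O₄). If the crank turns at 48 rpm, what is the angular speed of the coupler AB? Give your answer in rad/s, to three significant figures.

2.23

ω₂ = 5.027 rad/s (from 48 rpm).
Differentiating the loop-closure r₂e^{iθ₂}+r₃e^{iθ₃}=r₁+r₄e^{iθ₄} gives r₂ω₂e^{iθ₂}+r₃ω₃e^{iθ₃}=r₄ω₄e^{iθ₄}.
Eliminating the other unknown: ω₃ = r₂ω₂ sin(θ₄−θ₂) / [r₃ sin(θ₃−θ₄)].
Numerator sine = +0.88620; denominator sine = +0.89803.
Result = 0.0581·5.027·(+0.88620) / (0.1294·(+0.89803)) = +2.2272 rad/s; magnitude 2.2272 rad/s.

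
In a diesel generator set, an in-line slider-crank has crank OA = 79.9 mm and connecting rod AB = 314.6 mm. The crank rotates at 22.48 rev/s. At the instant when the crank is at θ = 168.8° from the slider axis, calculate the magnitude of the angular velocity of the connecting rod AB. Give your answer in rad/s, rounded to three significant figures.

ω = 141.2 rad/s (converted from 22.48 rev/s).
The rod makes angle φ with the slider axis where L sinφ = r sinθ; differentiating, L cosφ·φ̇ = r ω cosθ.
L cosφ = √(L² − r² sin²θ) = 0.31422 m.
|ω_rod| = r ω |cosθ| / √(L² − r² sin²θ) = 0.0799·141.2·0.98096/0.31422 = 35.232 rad/s.

35.2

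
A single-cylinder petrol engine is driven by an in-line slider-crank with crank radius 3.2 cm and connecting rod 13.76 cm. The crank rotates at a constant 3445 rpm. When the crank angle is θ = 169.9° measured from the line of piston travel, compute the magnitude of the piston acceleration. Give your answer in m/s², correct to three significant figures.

3190

ω = 2π·3445/60 = 360.8 rad/s
x(θ) = r cosθ + √(L² − r² sin²θ); with ω constant, a = ω²·d²x/dθ².
d²x/dθ² = −r cosθ − r²(cos2θ)/√u − r⁴ sin²2θ/(4u^{3/2}),  u = L² − r² sin²θ = 0.0189023 m².
Substituting r = 0.032 m, L = 0.1376 m, θ = 169.9°: d²x/dθ² = +0.024502 m.
a = ω²·d²x/dθ² = (360.8)²·(+0.024502) = +3188.9 m/s²;  |a| = 3188.9 m/s².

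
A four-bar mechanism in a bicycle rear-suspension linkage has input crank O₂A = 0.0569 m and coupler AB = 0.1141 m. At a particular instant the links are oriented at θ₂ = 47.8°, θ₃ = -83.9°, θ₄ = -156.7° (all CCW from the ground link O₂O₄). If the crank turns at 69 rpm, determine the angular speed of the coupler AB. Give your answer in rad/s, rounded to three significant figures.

ω₂ = 7.226 rad/s (from 69 rpm).
Differentiating the loop-closure r₂e^{iθ₂}+r₃e^{iθ₃}=r₁+r₄e^{iθ₄} gives r₂ω₂e^{iθ₂}+r₃ω₃e^{iθ₃}=r₄ω₄e^{iθ₄}.
Eliminating the other unknown: ω₃ = r₂ω₂ sin(θ₄−θ₂) / [r₃ sin(θ₃−θ₄)].
Numerator sine = +0.41469; denominator sine = +0.95528.
Result = 0.0569·7.226·(+0.41469) / (0.1141·(+0.95528)) = +1.5642 rad/s; magnitude 1.5642 rad/s.

1.56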